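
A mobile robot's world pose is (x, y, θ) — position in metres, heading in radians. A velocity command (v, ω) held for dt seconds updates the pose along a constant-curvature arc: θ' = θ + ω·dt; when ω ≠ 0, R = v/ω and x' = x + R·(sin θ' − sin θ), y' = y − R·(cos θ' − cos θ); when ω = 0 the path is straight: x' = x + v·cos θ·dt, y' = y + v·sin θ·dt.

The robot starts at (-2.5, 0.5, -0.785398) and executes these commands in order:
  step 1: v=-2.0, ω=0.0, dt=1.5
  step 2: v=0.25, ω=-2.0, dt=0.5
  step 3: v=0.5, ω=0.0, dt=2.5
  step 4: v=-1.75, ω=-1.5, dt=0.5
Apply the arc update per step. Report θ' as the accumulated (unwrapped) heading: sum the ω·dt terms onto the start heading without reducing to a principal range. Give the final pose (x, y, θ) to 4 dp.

step 1: θ'=-0.7854 (straight) → pose (-4.6213, 2.6213, -0.7854)
step 2: θ'=-1.7854 (R=-0.1250) → pose (-4.5876, 2.5063, -1.7854)
step 3: θ'=-1.7854 (straight) → pose (-4.8538, 1.2850, -1.7854)
step 4: θ'=-2.5354 (R=1.1667) → pose (-4.3786, 1.9953, -2.5354)

(-4.3786, 1.9953, -2.5354)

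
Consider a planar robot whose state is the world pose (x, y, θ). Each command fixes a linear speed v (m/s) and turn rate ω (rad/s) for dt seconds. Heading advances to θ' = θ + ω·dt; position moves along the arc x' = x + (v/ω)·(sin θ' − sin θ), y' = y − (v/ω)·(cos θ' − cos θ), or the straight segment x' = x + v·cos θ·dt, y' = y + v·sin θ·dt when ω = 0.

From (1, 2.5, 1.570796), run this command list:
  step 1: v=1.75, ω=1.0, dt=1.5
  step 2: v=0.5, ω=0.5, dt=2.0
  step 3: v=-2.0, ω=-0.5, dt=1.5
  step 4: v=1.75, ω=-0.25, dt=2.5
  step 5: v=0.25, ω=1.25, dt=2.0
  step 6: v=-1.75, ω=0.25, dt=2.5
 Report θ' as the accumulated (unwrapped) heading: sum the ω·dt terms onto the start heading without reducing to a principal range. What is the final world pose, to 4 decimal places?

step 1: θ'=3.0708 (R=1.7500) → pose (-0.6262, 4.2456, 3.0708)
step 2: θ'=4.0708 (R=1.0000) → pose (-1.4981, 3.8466, 4.0708)
step 3: θ'=3.3208 (R=4.0000) → pose (0.9935, 5.3886, 3.3208)
step 4: θ'=2.6958 (R=-7.0000) → pose (-3.2725, 5.9607, 2.6958)
step 5: θ'=5.1958 (R=0.2000) → pose (-3.5358, 5.6873, 5.1958)
step 6: θ'=5.8208 (R=-7.0000) → pose (-6.6111, 8.6986, 5.8208)

(-6.6111, 8.6986, 5.8208)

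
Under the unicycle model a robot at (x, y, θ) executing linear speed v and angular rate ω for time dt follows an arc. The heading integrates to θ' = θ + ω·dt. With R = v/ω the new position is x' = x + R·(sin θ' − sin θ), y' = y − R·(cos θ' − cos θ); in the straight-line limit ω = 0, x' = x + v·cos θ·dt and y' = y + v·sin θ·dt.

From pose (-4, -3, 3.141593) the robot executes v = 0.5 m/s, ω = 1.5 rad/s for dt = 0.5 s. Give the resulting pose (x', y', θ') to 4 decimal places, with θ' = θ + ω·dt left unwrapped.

(-4.2272, -3.0894, 3.8916)

θ' = 3.1416 + 1.5·0.5 = 3.8916
R = v/ω = 0.5/1.5 = 0.3333
x' = -4 + 0.3333·(sin 3.8916 − sin 3.1416) = -4.2272
y' = -3 − 0.3333·(cos 3.8916 − cos 3.1416) = -3.0894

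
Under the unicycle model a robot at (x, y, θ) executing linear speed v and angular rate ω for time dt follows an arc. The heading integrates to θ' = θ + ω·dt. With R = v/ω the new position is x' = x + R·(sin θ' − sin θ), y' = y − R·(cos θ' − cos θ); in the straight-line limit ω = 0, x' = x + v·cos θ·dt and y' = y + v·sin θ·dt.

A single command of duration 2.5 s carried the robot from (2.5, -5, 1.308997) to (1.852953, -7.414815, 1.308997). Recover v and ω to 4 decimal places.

v = -1.0000, ω = 0.0000

Δθ = 1.308997 − 1.308997 = 0.000000
ω = Δθ/dt = 0.000000/2.5 = 0.0000
ω = 0 → v = (Δx·cos θ + Δy·sin θ)/dt = -1.0000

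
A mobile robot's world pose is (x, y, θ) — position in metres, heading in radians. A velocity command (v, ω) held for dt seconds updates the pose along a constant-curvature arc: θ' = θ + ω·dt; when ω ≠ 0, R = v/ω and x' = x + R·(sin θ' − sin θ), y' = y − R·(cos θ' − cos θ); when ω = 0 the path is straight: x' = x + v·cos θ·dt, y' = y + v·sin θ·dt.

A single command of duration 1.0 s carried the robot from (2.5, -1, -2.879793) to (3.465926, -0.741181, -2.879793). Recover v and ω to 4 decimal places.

v = -1.0000, ω = 0.0000

Δθ = -2.879793 − -2.879793 = 0.000000
ω = Δθ/dt = 0.000000/1.0 = 0.0000
ω = 0 → v = (Δx·cos θ + Δy·sin θ)/dt = -1.0000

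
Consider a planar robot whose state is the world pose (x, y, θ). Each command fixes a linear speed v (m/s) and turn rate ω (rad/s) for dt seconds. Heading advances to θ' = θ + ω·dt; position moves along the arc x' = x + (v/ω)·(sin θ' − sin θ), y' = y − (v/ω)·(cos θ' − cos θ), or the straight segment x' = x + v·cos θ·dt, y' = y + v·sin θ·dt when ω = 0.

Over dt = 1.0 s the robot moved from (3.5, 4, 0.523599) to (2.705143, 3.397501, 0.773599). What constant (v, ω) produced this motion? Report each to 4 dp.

Δθ = 0.773599 − 0.523599 = 0.250000
ω = Δθ/dt = 0.250000/1.0 = 0.2500
R = Δx/(sin θ' − sin θ) = -4.0000
v = R·ω = -4.0000·0.2500 = -1.0000

v = -1.0000, ω = 0.2500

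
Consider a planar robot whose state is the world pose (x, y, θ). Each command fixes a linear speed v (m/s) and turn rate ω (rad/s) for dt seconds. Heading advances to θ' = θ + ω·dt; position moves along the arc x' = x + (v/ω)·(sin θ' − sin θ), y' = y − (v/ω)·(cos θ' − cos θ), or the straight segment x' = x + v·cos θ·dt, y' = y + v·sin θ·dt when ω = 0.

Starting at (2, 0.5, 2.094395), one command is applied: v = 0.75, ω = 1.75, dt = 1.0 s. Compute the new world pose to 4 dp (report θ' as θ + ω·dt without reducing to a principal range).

θ' = 2.0944 + 1.75·1.0 = 3.8444
R = v/ω = 0.75/1.75 = 0.4286
x' = 2 + 0.4286·(sin 3.8444 − sin 2.0944) = 1.3518
y' = 0.5 − 0.4286·(cos 3.8444 − cos 2.0944) = 0.6127

(1.3518, 0.6127, 3.8444)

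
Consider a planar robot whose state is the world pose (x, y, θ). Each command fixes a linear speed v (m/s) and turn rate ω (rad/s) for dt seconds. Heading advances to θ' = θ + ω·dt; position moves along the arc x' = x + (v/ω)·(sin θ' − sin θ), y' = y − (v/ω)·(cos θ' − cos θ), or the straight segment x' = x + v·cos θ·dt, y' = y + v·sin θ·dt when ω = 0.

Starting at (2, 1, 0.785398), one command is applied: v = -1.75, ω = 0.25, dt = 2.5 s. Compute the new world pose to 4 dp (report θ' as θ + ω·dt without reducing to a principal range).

θ' = 0.7854 + 0.25·2.5 = 1.4104
R = v/ω = -1.75/0.25 = -7.0000
x' = 2 + -7.0000·(sin 1.4104 − sin 0.7854) = 0.0396
y' = 1 − -7.0000·(cos 1.4104 − cos 0.7854) = -2.8318

(0.0396, -2.8318, 1.4104)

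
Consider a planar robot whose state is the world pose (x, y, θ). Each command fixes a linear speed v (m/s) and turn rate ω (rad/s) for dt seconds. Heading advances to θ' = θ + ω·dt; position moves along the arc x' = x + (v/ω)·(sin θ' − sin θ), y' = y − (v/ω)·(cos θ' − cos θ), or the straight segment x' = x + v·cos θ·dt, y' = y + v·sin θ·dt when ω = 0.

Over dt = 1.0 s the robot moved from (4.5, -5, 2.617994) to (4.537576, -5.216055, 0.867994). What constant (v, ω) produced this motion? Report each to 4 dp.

v = -0.2500, ω = -1.7500

Δθ = 0.867994 − 2.617994 = -1.750000
ω = Δθ/dt = -1.750000/1.0 = -1.7500
R = −Δy/(cos θ' − cos θ) = 0.1429
v = R·ω = 0.1429·-1.7500 = -0.2500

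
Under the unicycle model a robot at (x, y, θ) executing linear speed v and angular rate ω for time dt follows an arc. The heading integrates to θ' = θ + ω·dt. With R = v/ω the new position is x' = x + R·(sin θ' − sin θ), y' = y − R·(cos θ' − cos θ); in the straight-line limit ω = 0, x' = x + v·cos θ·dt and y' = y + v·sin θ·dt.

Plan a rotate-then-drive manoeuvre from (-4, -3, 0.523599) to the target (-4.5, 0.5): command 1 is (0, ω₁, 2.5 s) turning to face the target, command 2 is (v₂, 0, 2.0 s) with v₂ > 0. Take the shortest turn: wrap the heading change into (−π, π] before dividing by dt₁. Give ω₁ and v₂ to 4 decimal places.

ω₁ = 0.4756, v₂ = 1.7678

heading to target = atan2(0.5−-3, -4.5−-4) = 1.7127
Δθ = wrap(1.7127 − 0.5236) = 1.1891; ω₁ = Δθ/dt₁ = 0.4756
distance = √((-4.5−-4)² + (0.5−-3)²) = 3.5355; v₂ = distance/dt₂ = 1.7678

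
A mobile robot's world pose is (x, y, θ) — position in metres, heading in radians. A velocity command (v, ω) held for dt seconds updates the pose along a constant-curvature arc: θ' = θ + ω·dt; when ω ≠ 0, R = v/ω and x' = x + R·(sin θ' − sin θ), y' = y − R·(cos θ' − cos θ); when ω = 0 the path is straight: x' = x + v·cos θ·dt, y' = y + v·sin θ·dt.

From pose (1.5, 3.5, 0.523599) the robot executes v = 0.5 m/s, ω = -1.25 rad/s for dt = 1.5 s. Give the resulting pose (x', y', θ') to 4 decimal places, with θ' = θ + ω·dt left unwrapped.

θ' = 0.5236 + -1.25·1.5 = -1.3514
R = v/ω = 0.5/-1.25 = -0.4000
x' = 1.5 + -0.4000·(sin -1.3514 − sin 0.5236) = 2.0904
y' = 3.5 − -0.4000·(cos -1.3514 − cos 0.5236) = 3.2406

(2.0904, 3.2406, -1.3514)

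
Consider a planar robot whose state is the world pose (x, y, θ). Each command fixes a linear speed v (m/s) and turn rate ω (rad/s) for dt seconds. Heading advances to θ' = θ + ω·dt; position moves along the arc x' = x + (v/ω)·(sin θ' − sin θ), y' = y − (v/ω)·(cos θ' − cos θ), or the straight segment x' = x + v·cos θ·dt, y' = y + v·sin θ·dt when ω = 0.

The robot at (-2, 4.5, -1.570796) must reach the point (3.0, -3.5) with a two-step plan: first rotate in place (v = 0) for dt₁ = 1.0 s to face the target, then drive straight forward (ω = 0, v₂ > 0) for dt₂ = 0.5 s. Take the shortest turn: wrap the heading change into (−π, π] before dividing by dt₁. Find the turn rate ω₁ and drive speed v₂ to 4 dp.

ω₁ = 0.5586, v₂ = 18.8680

heading to target = atan2(-3.5−4.5, 3−-2) = -1.0122
Δθ = wrap(-1.0122 − -1.5708) = 0.5586; ω₁ = Δθ/dt₁ = 0.5586
distance = √((3−-2)² + (-3.5−4.5)²) = 9.4340; v₂ = distance/dt₂ = 18.8680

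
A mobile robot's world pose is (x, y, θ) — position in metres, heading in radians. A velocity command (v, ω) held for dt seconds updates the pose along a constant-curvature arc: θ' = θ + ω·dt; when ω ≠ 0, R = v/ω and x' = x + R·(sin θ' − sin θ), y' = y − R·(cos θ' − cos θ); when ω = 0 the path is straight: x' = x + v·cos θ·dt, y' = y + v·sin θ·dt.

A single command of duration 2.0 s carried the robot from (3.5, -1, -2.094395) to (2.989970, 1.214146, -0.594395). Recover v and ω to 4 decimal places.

Δθ = -0.594395 − -2.094395 = 1.500000
ω = Δθ/dt = 1.500000/2.0 = 0.7500
R = −Δy/(cos θ' − cos θ) = -1.6667
v = R·ω = -1.6667·0.7500 = -1.2500

v = -1.2500, ω = 0.7500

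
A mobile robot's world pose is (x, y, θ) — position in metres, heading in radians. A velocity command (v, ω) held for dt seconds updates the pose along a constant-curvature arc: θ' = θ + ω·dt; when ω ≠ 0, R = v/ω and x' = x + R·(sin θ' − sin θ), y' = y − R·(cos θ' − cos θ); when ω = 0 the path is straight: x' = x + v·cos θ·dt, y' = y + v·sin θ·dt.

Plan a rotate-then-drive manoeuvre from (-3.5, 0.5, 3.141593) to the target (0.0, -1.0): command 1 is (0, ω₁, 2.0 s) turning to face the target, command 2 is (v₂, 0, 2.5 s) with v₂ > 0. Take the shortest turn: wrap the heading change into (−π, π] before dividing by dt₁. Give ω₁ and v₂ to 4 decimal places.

ω₁ = 1.3684, v₂ = 1.5232

heading to target = atan2(-1−0.5, 0−-3.5) = -0.4049
Δθ = wrap(-0.4049 − 3.1416) = 2.7367; ω₁ = Δθ/dt₁ = 1.3684
distance = √((0−-3.5)² + (-1−0.5)²) = 3.8079; v₂ = distance/dt₂ = 1.5232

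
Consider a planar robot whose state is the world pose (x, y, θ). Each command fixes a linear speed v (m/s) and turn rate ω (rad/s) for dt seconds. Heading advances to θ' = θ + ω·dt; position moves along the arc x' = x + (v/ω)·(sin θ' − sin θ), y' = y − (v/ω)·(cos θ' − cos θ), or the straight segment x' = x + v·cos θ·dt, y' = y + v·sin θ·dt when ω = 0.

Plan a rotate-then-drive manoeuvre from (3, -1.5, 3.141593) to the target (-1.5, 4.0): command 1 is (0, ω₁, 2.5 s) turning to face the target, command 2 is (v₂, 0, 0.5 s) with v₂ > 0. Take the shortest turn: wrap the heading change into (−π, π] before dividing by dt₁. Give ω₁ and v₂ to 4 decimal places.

ω₁ = -0.3540, v₂ = 14.2127

heading to target = atan2(4−-1.5, -1.5−3) = 2.2565
Δθ = wrap(2.2565 − 3.1416) = -0.8851; ω₁ = Δθ/dt₁ = -0.3540
distance = √((-1.5−3)² + (4−-1.5)²) = 7.1063; v₂ = distance/dt₂ = 14.2127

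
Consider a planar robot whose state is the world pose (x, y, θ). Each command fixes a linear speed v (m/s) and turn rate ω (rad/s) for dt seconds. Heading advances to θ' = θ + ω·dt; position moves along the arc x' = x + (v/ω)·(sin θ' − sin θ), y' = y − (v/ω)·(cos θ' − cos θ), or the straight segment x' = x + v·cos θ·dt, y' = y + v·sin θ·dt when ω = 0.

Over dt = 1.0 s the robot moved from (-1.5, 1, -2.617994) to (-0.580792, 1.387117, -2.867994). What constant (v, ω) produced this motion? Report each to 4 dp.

v = -1.0000, ω = -0.2500

Δθ = -2.867994 − -2.617994 = -0.250000
ω = Δθ/dt = -0.250000/1.0 = -0.2500
R = Δx/(sin θ' − sin θ) = 4.0000
v = R·ω = 4.0000·-0.2500 = -1.0000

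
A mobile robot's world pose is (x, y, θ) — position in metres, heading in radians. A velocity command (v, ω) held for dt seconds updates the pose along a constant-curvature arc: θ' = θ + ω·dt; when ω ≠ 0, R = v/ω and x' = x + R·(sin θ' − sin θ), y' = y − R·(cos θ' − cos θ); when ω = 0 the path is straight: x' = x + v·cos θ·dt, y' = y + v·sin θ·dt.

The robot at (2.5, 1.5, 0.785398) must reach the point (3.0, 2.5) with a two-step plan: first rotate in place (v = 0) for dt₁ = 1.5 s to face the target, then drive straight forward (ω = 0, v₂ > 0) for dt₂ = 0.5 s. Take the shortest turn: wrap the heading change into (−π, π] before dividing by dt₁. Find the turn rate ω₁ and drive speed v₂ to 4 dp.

heading to target = atan2(2.5−1.5, 3−2.5) = 1.1071
Δθ = wrap(1.1071 − 0.7854) = 0.3218; ω₁ = Δθ/dt₁ = 0.2145
distance = √((3−2.5)² + (2.5−1.5)²) = 1.1180; v₂ = distance/dt₂ = 2.2361

ω₁ = 0.2145, v₂ = 2.2361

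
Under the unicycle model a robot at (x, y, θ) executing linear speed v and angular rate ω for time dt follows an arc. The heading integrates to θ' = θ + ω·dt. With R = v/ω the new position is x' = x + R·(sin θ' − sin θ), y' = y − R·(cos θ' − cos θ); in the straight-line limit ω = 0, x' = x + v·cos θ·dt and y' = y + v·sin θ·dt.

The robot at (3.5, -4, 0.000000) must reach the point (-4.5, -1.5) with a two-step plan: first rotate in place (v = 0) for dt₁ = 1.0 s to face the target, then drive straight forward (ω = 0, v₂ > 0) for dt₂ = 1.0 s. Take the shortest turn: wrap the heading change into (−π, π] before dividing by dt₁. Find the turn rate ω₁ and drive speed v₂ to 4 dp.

heading to target = atan2(-1.5−-4, -4.5−3.5) = 2.8387
Δθ = wrap(2.8387 − 0.0000) = 2.8387; ω₁ = Δθ/dt₁ = 2.8387
distance = √((-4.5−3.5)² + (-1.5−-4)²) = 8.3815; v₂ = distance/dt₂ = 8.3815

ω₁ = 2.8387, v₂ = 8.3815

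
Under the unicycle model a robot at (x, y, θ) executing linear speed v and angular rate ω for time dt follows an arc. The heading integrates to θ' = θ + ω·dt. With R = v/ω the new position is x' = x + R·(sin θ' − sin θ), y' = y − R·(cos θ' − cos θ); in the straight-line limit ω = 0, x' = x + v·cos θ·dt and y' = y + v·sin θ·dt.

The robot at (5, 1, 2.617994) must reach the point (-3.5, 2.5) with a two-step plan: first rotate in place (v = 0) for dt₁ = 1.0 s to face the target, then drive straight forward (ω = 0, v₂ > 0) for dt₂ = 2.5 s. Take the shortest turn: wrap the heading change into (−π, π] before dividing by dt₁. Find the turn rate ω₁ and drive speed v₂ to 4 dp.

ω₁ = 0.3489, v₂ = 3.4525

heading to target = atan2(2.5−1, -3.5−5) = 2.9669
Δθ = wrap(2.9669 − 2.6180) = 0.3489; ω₁ = Δθ/dt₁ = 0.3489
distance = √((-3.5−5)² + (2.5−1)²) = 8.6313; v₂ = distance/dt₂ = 3.4525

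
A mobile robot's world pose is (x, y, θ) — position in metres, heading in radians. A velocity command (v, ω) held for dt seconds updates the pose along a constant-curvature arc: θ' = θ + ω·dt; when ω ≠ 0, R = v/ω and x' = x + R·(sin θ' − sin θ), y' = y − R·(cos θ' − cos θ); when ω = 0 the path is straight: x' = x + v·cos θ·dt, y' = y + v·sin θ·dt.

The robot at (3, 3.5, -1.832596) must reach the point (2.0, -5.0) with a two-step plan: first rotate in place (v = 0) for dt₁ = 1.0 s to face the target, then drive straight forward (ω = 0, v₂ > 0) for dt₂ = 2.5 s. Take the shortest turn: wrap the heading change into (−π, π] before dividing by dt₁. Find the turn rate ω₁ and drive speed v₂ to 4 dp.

ω₁ = 0.1447, v₂ = 3.4234

heading to target = atan2(-5−3.5, 2−3) = -1.6879
Δθ = wrap(-1.6879 − -1.8326) = 0.1447; ω₁ = Δθ/dt₁ = 0.1447
distance = √((2−3)² + (-5−3.5)²) = 8.5586; v₂ = distance/dt₂ = 3.4234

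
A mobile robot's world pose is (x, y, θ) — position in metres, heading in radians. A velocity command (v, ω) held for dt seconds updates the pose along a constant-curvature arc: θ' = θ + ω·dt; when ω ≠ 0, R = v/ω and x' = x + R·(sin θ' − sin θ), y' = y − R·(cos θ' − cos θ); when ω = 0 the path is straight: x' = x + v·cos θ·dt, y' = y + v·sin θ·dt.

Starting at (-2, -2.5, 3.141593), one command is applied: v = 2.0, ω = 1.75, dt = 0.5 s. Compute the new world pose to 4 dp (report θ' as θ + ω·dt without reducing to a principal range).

θ' = 3.1416 + 1.75·0.5 = 4.0166
R = v/ω = 2.0/1.75 = 1.1429
x' = -2 + 1.1429·(sin 4.0166 − sin 3.1416) = -2.8772
y' = -2.5 − 1.1429·(cos 4.0166 − cos 3.1416) = -2.9103

(-2.8772, -2.9103, 4.0166)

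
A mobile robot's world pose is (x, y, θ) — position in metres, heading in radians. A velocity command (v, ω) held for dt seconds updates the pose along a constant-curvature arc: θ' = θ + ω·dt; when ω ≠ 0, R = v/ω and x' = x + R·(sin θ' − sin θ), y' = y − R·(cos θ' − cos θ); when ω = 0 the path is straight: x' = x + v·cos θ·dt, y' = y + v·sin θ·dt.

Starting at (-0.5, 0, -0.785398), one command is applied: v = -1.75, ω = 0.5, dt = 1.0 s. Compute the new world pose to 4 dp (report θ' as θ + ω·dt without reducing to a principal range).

(-1.9895, 0.8835, -0.2854)

θ' = -0.7854 + 0.5·1.0 = -0.2854
R = v/ω = -1.75/0.5 = -3.5000
x' = -0.5 + -3.5000·(sin -0.2854 − sin -0.7854) = -1.9895
y' = 0 − -3.5000·(cos -0.2854 − cos -0.7854) = 0.8835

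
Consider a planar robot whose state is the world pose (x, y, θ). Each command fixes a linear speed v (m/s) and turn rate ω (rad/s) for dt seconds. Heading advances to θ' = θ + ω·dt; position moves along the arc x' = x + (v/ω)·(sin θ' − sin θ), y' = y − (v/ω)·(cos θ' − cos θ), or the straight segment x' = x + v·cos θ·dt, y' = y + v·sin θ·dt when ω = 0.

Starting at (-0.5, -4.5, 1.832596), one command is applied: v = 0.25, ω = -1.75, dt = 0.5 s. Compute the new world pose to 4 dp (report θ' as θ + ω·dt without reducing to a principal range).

(-0.4788, -4.3808, 0.9576)

θ' = 1.8326 + -1.75·0.5 = 0.9576
R = v/ω = 0.25/-1.75 = -0.1429
x' = -0.5 + -0.1429·(sin 0.9576 − sin 1.8326) = -0.4788
y' = -4.5 − -0.1429·(cos 0.9576 − cos 1.8326) = -4.3808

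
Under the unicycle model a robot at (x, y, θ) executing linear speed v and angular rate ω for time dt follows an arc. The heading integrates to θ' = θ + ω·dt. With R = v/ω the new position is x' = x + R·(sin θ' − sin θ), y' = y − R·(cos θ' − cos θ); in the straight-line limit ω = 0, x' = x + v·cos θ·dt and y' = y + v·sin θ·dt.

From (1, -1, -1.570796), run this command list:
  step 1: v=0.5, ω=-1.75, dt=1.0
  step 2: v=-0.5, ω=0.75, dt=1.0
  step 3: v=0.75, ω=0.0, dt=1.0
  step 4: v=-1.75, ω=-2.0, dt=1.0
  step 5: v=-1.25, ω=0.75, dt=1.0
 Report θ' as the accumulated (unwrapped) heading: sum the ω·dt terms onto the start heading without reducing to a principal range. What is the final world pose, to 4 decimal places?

(2.4533, -3.2658, -3.8208)

step 1: θ'=-3.3208 (R=-0.2857) → pose (0.6634, -1.2811, -3.3208)
step 2: θ'=-2.5708 (R=-0.6667) → pose (1.1424, -1.1861, -2.5708)
step 3: θ'=-2.5708 (straight) → pose (0.5113, -1.5914, -2.5708)
step 4: θ'=-4.5708 (R=0.8750) → pose (1.8503, -2.2042, -4.5708)
step 5: θ'=-3.8208 (R=-1.6667) → pose (2.4533, -3.2658, -3.8208)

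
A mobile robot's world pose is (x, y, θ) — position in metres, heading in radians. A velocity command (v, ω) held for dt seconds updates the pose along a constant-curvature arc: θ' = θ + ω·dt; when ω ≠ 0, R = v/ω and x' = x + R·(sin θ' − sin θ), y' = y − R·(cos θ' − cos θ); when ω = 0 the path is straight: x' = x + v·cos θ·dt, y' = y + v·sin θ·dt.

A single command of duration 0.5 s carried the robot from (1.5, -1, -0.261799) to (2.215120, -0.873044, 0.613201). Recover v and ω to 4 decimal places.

Δθ = 0.613201 − -0.261799 = 0.875000
ω = Δθ/dt = 0.875000/0.5 = 1.7500
R = Δx/(sin θ' − sin θ) = 0.8571
v = R·ω = 0.8571·1.7500 = 1.5000

v = 1.5000, ω = 1.7500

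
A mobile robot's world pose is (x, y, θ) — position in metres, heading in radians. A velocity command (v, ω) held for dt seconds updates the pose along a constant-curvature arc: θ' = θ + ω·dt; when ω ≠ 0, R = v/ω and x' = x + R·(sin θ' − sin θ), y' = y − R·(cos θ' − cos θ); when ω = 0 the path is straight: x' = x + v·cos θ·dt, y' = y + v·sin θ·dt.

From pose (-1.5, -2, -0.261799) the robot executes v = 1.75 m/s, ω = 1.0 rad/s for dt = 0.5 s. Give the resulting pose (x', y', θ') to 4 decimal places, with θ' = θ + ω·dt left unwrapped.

(-0.6341, -2.0102, 0.2382)

θ' = -0.2618 + 1.0·0.5 = 0.2382
R = v/ω = 1.75/1.0 = 1.7500
x' = -1.5 + 1.7500·(sin 0.2382 − sin -0.2618) = -0.6341
y' = -2 − 1.7500·(cos 0.2382 − cos -0.2618) = -2.0102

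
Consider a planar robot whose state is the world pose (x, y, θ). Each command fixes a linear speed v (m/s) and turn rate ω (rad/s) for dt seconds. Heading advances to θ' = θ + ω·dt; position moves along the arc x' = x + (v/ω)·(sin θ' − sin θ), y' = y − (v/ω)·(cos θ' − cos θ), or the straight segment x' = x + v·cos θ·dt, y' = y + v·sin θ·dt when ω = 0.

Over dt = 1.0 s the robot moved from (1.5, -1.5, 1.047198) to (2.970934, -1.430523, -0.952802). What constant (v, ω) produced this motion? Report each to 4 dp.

v = 1.7500, ω = -2.0000

Δθ = -0.952802 − 1.047198 = -2.000000
ω = Δθ/dt = -2.000000/1.0 = -2.0000
R = Δx/(sin θ' − sin θ) = -0.8750
v = R·ω = -0.8750·-2.0000 = 1.7500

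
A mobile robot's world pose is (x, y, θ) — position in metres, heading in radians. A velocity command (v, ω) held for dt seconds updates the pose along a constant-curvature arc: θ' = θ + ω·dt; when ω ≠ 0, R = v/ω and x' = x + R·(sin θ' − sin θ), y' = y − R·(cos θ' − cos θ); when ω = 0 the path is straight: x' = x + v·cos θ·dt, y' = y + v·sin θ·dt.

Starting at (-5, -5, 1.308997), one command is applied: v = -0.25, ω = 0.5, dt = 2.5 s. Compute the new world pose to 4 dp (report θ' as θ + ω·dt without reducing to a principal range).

(-4.7921, -5.5469, 2.5590)

θ' = 1.3090 + 0.5·2.5 = 2.5590
R = v/ω = -0.25/0.5 = -0.5000
x' = -5 + -0.5000·(sin 2.5590 − sin 1.3090) = -4.7921
y' = -5 − -0.5000·(cos 2.5590 − cos 1.3090) = -5.5469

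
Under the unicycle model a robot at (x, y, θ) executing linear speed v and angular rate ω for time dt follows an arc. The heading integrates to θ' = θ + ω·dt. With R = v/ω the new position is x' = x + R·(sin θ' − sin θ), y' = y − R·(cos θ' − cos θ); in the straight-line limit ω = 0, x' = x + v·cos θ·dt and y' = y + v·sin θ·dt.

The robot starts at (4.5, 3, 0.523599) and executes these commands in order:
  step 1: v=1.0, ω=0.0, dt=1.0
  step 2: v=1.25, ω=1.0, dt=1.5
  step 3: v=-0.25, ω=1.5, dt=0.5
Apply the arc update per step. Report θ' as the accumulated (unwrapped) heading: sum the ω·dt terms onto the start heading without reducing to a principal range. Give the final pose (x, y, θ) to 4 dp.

(5.9550, 5.0468, 2.7736)

step 1: θ'=0.5236 (straight) → pose (5.3660, 3.5000, 0.5236)
step 2: θ'=2.0236 (R=1.2500) → pose (5.8651, 5.1294, 2.0236)
step 3: θ'=2.7736 (R=-0.1667) → pose (5.9550, 5.0468, 2.7736)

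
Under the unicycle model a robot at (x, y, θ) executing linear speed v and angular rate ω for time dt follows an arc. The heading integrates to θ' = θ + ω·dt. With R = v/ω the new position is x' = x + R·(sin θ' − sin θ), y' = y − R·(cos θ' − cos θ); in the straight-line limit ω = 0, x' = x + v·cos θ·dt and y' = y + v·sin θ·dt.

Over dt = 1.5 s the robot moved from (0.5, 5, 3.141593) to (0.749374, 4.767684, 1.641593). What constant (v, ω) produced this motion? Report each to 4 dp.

Δθ = 1.641593 − 3.141593 = -1.500000
ω = Δθ/dt = -1.500000/1.5 = -1.0000
R = Δx/(sin θ' − sin θ) = 0.2500
v = R·ω = 0.2500·-1.0000 = -0.2500

v = -0.2500, ω = -1.0000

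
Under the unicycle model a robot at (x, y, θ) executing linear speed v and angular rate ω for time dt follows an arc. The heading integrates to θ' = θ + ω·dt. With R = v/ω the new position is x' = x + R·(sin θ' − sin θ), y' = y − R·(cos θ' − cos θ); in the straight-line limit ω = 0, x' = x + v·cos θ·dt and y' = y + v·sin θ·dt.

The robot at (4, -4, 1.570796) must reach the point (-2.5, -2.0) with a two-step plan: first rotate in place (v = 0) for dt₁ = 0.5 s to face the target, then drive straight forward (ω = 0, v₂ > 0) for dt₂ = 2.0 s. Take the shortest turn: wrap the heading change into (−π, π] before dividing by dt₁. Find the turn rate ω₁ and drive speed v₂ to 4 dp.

heading to target = atan2(-2−-4, -2.5−4) = 2.8431
Δθ = wrap(2.8431 − 1.5708) = 1.2723; ω₁ = Δθ/dt₁ = 2.5446
distance = √((-2.5−4)² + (-2−-4)²) = 6.8007; v₂ = distance/dt₂ = 3.4004

ω₁ = 2.5446, v₂ = 3.4004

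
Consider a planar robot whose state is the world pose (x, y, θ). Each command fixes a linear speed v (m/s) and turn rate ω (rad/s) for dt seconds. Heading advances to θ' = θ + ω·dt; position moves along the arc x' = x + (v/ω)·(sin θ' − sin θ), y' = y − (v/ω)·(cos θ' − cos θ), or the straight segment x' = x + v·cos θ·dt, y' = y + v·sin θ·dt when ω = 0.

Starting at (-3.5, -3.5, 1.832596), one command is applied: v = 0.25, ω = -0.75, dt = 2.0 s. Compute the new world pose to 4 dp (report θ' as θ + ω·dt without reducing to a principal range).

(-3.2869, -3.0987, 0.3326)

θ' = 1.8326 + -0.75·2.0 = 0.3326
R = v/ω = 0.25/-0.75 = -0.3333
x' = -3.5 + -0.3333·(sin 0.3326 − sin 1.8326) = -3.2869
y' = -3.5 − -0.3333·(cos 0.3326 − cos 1.8326) = -3.0987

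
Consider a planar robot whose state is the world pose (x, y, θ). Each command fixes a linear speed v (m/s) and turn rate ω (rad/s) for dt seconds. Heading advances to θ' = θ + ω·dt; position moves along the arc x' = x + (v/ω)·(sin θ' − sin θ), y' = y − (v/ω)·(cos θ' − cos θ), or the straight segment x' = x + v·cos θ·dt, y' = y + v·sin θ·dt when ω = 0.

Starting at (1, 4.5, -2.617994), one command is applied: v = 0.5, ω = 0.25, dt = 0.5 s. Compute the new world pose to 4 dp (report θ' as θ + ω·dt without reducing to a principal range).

θ' = -2.6180 + 0.25·0.5 = -2.4930
R = v/ω = 0.5/0.25 = 2.0000
x' = 1 + 2.0000·(sin -2.4930 − sin -2.6180) = 0.7919
y' = 4.5 − 2.0000·(cos -2.4930 − cos -2.6180) = 4.3618

(0.7919, 4.3618, -2.4930)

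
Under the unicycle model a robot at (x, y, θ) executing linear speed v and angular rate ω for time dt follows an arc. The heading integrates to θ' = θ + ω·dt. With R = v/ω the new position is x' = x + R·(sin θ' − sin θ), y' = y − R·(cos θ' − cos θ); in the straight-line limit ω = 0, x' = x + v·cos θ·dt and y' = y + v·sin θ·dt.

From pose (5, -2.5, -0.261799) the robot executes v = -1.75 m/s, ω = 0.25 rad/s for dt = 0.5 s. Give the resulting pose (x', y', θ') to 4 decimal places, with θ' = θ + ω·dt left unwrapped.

(4.1429, -2.3269, -0.1368)

θ' = -0.2618 + 0.25·0.5 = -0.1368
R = v/ω = -1.75/0.25 = -7.0000
x' = 5 + -7.0000·(sin -0.1368 − sin -0.2618) = 4.1429
y' = -2.5 − -7.0000·(cos -0.1368 − cos -0.2618) = -2.3269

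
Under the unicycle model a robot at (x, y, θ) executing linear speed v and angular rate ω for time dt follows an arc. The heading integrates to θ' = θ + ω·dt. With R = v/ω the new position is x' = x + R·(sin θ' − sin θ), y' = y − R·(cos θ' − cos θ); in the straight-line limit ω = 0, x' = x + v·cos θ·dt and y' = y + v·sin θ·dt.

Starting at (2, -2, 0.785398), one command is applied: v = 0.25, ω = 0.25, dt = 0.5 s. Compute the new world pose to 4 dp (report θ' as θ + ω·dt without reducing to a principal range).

θ' = 0.7854 + 0.25·0.5 = 0.9104
R = v/ω = 0.25/0.25 = 1.0000
x' = 2 + 1.0000·(sin 0.9104 − sin 0.7854) = 2.0826
y' = -2 − 1.0000·(cos 0.9104 − cos 0.7854) = -1.9063

(2.0826, -1.9063, 0.9104)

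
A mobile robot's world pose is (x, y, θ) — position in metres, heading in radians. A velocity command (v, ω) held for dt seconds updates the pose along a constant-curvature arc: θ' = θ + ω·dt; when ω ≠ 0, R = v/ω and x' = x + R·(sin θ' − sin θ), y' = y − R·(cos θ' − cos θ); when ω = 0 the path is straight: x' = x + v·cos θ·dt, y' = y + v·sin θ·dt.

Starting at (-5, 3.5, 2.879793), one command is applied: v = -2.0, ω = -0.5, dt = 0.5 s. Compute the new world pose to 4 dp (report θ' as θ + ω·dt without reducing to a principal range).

θ' = 2.8798 + -0.5·0.5 = 2.6298
R = v/ω = -2.0/-0.5 = 4.0000
x' = -5 + 4.0000·(sin 2.6298 − sin 2.8798) = -4.0763
y' = 3.5 − 4.0000·(cos 2.6298 − cos 2.8798) = 3.1238

(-4.0763, 3.1238, 2.6298)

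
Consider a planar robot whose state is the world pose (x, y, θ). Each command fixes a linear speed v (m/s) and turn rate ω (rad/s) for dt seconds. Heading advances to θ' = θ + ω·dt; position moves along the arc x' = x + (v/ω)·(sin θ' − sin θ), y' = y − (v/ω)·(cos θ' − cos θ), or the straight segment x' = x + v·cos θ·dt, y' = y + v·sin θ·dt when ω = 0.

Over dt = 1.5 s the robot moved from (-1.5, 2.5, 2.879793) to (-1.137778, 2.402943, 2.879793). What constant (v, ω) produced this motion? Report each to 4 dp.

v = -0.2500, ω = 0.0000

Δθ = 2.879793 − 2.879793 = 0.000000
ω = Δθ/dt = 0.000000/1.5 = 0.0000
ω = 0 → v = (Δx·cos θ + Δy·sin θ)/dt = -0.2500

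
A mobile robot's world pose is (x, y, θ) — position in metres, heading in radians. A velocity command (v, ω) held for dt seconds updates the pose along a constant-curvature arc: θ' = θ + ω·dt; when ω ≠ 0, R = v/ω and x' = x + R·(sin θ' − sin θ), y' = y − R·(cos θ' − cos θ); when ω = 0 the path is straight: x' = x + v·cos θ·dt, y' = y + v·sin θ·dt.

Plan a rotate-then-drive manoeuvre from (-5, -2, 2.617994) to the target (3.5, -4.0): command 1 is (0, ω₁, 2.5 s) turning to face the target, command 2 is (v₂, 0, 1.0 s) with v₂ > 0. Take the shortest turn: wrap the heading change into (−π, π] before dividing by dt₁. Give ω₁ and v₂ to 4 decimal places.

heading to target = atan2(-4−-2, 3.5−-5) = -0.2311
Δθ = wrap(-0.2311 − 2.6180) = -2.8491; ω₁ = Δθ/dt₁ = -1.1396
distance = √((3.5−-5)² + (-4−-2)²) = 8.7321; v₂ = distance/dt₂ = 8.7321

ω₁ = -1.1396, v₂ = 8.7321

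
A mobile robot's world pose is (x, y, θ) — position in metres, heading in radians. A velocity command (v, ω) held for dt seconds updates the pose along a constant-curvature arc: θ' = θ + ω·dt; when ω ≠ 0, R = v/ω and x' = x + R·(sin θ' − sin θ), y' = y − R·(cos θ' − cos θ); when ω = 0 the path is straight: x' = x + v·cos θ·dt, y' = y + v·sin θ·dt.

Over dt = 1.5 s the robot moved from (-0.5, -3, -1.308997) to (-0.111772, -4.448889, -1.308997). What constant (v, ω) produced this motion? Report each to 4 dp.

Δθ = -1.308997 − -1.308997 = 0.000000
ω = Δθ/dt = 0.000000/1.5 = 0.0000
ω = 0 → v = (Δx·cos θ + Δy·sin θ)/dt = 1.0000

v = 1.0000, ω = 0.0000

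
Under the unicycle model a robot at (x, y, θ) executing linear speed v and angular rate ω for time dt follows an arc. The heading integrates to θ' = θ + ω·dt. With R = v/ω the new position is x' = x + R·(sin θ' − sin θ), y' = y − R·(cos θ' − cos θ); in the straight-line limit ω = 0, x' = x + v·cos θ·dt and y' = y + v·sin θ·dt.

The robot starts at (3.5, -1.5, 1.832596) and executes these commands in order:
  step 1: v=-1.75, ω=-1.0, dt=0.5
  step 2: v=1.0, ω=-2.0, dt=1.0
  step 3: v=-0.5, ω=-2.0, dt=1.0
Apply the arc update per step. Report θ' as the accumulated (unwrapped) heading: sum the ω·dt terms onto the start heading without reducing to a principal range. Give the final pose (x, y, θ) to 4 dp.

(4.3462, -1.6723, -2.6674)

step 1: θ'=1.3326 (R=1.7500) → pose (3.5102, -2.3659, 1.3326)
step 2: θ'=-0.6674 (R=-0.5000) → pose (4.3056, -2.0911, -0.6674)
step 3: θ'=-2.6674 (R=0.2500) → pose (4.3462, -1.6723, -2.6674)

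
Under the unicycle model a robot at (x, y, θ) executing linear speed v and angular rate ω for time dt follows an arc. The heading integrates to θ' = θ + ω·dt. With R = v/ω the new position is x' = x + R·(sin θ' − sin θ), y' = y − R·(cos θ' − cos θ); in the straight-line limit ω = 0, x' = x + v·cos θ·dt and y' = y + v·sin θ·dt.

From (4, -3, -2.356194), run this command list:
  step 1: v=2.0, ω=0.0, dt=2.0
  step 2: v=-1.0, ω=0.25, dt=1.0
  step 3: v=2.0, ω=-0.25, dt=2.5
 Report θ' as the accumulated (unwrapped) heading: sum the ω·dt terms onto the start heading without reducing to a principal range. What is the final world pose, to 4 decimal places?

step 1: θ'=-2.3562 (straight) → pose (1.1716, -5.8284, -2.3562)
step 2: θ'=-2.1062 (R=-4.0000) → pose (1.7834, -5.0407, -2.1062)
step 3: θ'=-2.7312 (R=-8.0000) → pose (-1.9053, -8.2950, -2.7312)

(-1.9053, -8.2950, -2.7312)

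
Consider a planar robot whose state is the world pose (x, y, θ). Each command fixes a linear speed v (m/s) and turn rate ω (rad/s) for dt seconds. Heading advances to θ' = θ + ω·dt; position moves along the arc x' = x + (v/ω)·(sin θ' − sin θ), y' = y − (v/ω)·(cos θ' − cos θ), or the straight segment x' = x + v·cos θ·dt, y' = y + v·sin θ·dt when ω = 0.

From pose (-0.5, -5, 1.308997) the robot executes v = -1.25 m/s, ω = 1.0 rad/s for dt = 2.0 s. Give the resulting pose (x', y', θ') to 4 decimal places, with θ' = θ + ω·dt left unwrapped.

θ' = 1.3090 + 1.0·2.0 = 3.3090
R = v/ω = -1.25/1.0 = -1.2500
x' = -0.5 + -1.2500·(sin 3.3090 − sin 1.3090) = 0.9157
y' = -5 − -1.2500·(cos 3.3090 − cos 1.3090) = -6.5560

(0.9157, -6.5560, 3.3090)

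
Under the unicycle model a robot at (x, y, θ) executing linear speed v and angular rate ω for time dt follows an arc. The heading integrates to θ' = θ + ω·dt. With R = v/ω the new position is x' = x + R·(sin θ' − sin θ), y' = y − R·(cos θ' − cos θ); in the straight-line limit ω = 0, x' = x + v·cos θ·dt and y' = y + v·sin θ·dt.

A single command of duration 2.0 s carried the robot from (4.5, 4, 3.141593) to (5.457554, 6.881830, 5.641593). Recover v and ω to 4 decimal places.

v = -2.0000, ω = 1.2500

Δθ = 5.641593 − 3.141593 = 2.500000
ω = Δθ/dt = 2.500000/2.0 = 1.2500
R = −Δy/(cos θ' − cos θ) = -1.6000
v = R·ω = -1.6000·1.2500 = -2.0000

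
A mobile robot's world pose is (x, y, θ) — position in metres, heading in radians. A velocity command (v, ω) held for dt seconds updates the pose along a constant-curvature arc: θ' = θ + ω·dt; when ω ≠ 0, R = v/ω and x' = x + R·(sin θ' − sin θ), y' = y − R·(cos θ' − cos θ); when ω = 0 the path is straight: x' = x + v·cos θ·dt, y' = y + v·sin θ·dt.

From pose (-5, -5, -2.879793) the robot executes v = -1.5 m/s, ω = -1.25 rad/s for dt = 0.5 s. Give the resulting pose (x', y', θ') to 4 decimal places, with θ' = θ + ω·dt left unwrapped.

θ' = -2.8798 + -1.25·0.5 = -3.5048
R = v/ω = -1.5/-1.25 = 1.2000
x' = -5 + 1.2000·(sin -3.5048 − sin -2.8798) = -4.2631
y' = -5 − 1.2000·(cos -3.5048 − cos -2.8798) = -5.0374

(-4.2631, -5.0374, -3.5048)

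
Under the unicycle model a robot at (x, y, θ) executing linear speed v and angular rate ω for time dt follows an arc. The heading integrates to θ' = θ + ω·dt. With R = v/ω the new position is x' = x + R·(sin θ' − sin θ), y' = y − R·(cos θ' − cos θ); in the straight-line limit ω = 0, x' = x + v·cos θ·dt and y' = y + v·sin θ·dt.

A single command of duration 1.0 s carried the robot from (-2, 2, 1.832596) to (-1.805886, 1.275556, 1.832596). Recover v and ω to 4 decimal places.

v = -0.7500, ω = 0.0000

Δθ = 1.832596 − 1.832596 = 0.000000
ω = Δθ/dt = 0.000000/1.0 = 0.0000
ω = 0 → v = (Δx·cos θ + Δy·sin θ)/dt = -0.7500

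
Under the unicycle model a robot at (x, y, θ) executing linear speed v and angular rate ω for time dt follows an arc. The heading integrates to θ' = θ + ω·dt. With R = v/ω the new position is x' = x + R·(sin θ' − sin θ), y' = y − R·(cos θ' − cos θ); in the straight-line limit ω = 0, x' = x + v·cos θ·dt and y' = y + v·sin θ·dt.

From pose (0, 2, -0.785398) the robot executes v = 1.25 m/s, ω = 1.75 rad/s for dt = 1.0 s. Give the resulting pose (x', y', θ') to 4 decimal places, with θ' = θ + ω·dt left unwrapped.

θ' = -0.7854 + 1.75·1.0 = 0.9646
R = v/ω = 1.25/1.75 = 0.7143
x' = 0 + 0.7143·(sin 0.9646 − sin -0.7854) = 1.0921
y' = 2 − 0.7143·(cos 0.9646 − cos -0.7854) = 2.0981

(1.0921, 2.0981, 0.9646)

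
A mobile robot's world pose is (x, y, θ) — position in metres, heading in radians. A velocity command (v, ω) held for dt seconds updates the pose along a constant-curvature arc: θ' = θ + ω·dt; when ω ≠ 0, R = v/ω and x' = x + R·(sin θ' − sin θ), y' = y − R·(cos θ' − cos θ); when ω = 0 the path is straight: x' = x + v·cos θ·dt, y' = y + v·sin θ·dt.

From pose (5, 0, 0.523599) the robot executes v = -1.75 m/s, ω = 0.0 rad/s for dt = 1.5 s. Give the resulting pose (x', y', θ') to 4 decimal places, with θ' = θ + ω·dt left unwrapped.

θ' = 0.5236 + 0.0·1.5 = 0.5236
ω = 0 → straight: x' = 5 + -1.75·cos(0.5236)·1.5 = 2.7267
y' = 0 + -1.75·sin(0.5236)·1.5 = -1.3125

(2.7267, -1.3125, 0.5236)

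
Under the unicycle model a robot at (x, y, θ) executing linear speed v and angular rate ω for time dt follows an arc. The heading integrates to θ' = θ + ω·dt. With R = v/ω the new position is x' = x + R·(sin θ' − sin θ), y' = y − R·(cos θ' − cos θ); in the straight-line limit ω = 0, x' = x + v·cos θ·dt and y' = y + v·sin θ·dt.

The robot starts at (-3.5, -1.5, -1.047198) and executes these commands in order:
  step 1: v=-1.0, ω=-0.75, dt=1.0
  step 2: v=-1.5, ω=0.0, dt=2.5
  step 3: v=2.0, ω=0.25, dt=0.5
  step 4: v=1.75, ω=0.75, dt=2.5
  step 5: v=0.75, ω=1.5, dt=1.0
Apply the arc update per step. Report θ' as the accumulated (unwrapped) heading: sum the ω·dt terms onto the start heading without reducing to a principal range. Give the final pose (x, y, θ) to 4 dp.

(0.2204, 0.1682, 1.7028)

step 1: θ'=-1.7972 (R=1.3333) → pose (-3.6446, -0.5340, -1.7972)
step 2: θ'=-1.7972 (straight) → pose (-2.8028, 3.1203, -1.7972)
step 3: θ'=-1.6722 (R=8.0000) → pose (-2.9659, 2.1343, -1.6722)
step 4: θ'=0.2028 (R=2.3333) → pose (-0.1746, -0.3874, 0.2028)
step 5: θ'=1.7028 (R=0.5000) → pose (0.2204, 0.1682, 1.7028)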